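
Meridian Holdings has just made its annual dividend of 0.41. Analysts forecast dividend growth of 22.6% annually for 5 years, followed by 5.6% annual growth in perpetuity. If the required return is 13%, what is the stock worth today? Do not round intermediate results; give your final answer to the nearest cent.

11.43

D_1 = 0.50266
D_2 = 0.61626
D_3 = 0.75554
D_4 = 0.92629
D_5 = 1.13563
Terminal value at year 5: TV = D_5×(1+g_2)/(r−g_2) = 1.19922/0.074 = 16.20572
P_0 = D_1/(1+r)^1 + D_2/(1+r)^2 + D_3/(1+r)^3 + D_4/(1+r)^4 + D_5/(1+r)^5 + TV/(1+r)^5
    = 0.44483 + 0.48262 + 0.52362 + 0.56811 + 0.61637 + 8.79582 = 11.43138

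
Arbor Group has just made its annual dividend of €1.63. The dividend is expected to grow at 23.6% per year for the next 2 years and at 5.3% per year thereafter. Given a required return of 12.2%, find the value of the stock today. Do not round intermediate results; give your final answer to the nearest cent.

€33.96

D_1 = 2.01468
D_2 = 2.49014
Terminal value at year 2: TV = D_2×(1+g_2)/(r−g_2) = 2.62212/0.069 = 38.00177
P_0 = D_1/(1+r)^1 + D_2/(1+r)^2 + TV/(1+r)^2
    = 1.79561 + 1.97806 + 30.18687 = 33.96054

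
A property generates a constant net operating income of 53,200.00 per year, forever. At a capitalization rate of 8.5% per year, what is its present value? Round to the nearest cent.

625882.35

Level perpetuity: PV = C / r = 53,200.00 / 0.085 = 625,882.35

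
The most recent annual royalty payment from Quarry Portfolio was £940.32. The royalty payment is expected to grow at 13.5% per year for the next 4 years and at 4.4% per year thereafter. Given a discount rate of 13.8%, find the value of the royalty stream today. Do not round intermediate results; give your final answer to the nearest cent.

D_1 = 1067.26320
D_2 = 1211.34373
D_3 = 1374.87514
D_4 = 1560.48328
Terminal value at year 4: TV = D_4×(1+g_2)/(r−g_2) = 1629.14454/0.094 = 17331.32493
P_0 = D_1/(1+r)^1 + D_2/(1+r)^2 + D_3/(1+r)^3 + D_4/(1+r)^4 + TV/(1+r)^4
    = 937.84112 + 935.36878 + 932.90296 + 930.44364 + 10333.86340 = 14070.41991

£14070.42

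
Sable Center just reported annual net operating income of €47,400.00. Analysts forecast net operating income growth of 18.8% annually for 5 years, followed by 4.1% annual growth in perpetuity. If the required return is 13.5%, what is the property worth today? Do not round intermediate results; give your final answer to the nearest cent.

D_1 = 56311.20000
D_2 = 66897.70560
D_3 = 79474.47425
D_4 = 94415.67541
D_5 = 112165.82239
Terminal value at year 5: TV = D_5×(1+g_2)/(r−g_2) = 116764.62111/0.094 = 1242176.82030
P_0 = D_1/(1+r)^1 + D_2/(1+r)^2 + D_3/(1+r)^3 + D_4/(1+r)^4 + D_5/(1+r)^5 + TV/(1+r)^5
    = 49613.39207 + 51930.14078 + 54355.07246 + 56893.23884 + 59549.92752 + 659483.77183 = 931825.54350

€931825.54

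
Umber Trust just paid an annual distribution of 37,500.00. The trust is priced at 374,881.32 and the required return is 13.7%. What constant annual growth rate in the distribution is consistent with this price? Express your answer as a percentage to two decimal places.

3.36%

P = D₀(1+g)/(r−g) ⇒ P(r−g) = D₀(1+g) ⇒ g(P+D₀) = P·r − D₀
g = (P·r − D₀)/(P + D₀) = (374,881.32×0.137 − 37,500.00) / (374,881.32 + 37,500.00) = 0.033607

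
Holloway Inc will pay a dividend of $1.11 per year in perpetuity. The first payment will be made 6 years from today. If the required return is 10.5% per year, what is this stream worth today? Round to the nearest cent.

$6.42

Value at end of year 5: C / r = $1.11 / 0.105 = $10.5714
Discount to today: PV = $10.5714 / (1 + 0.105)^5 = $10.5714 / 1.647447 = $6.42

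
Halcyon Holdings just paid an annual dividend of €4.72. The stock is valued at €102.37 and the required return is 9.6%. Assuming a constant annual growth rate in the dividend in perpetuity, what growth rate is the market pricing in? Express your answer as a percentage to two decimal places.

4.77%

P = D₀(1+g)/(r−g) ⇒ P(r−g) = D₀(1+g) ⇒ g(P+D₀) = P·r − D₀
g = (P·r − D₀)/(P + D₀) = (€102.37×0.096 − €4.72) / (€102.37 + €4.72) = 0.047694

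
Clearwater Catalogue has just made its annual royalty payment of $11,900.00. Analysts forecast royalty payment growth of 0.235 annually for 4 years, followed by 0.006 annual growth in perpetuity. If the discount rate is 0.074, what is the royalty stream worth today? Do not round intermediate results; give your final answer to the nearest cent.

$376132.39

D_1 = 14696.50000
D_2 = 18150.17750
D_3 = 22415.46921
D_4 = 27683.10448
Terminal value at year 4: TV = D_4×(1+g_2)/(r−g_2) = 27849.20310/0.068 = 409547.10448
P_0 = D_1/(1+r)^1 + D_2/(1+r)^2 + D_3/(1+r)^3 + D_4/(1+r)^4 + TV/(1+r)^4
    = 13683.89199 + 15735.20169 + 18094.01684 + 20806.43463 + 307812.84174 = 376132.38688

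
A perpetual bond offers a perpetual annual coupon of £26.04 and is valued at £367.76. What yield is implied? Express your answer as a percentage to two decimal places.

P = C/r ⇒ r = C/P = £26.04/£367.76 = 0.070807

7.08%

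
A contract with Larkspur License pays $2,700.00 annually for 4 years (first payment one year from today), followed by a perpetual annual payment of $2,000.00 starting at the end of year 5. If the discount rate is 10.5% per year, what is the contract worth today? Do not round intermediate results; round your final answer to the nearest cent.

$21242.72

PV of 4-year annuity: $2,700.00 × [1 − (1+0.105)^−4] / 0.105 = 8466.81751
Perpetuity value at year 4: $2,000.00 / 0.105 = 19047.61905
PV of perpetuity: 19047.61905 / (1+0.105)^4 = 12775.90237
Total PV = 8466.81751 + 12775.90237 = 21242.71988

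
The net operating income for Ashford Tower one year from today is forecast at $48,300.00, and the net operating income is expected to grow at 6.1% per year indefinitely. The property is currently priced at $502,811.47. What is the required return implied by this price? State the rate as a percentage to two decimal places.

15.71%

P = D₁/(r − g) ⇒ r = D₁/P + g = $48,300.0000/$502,811.47 + 0.061 = 0.096060 + 0.061 = 0.157060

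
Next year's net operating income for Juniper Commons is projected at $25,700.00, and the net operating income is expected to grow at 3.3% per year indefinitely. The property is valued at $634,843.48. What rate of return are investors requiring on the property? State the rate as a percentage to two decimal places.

P = D₁/(r − g) ⇒ r = D₁/P + g = $25,700.0000/$634,843.48 + 0.033 = 0.040482 + 0.033 = 0.073482

7.35%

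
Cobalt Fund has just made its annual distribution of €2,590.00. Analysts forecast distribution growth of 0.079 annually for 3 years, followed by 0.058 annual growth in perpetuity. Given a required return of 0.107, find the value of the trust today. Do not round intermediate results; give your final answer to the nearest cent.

D_1 = 2794.61000
D_2 = 3015.38419
D_3 = 3253.59954
Terminal value at year 3: TV = D_3×(1+g_2)/(r−g_2) = 3442.30831/0.049 = 70251.19009
P_0 = D_1/(1+r)^1 + D_2/(1+r)^2 + D_3/(1+r)^3 + TV/(1+r)^3
    = 2524.48961 + 2460.63622 + 2398.39790 + 51785.81591 = 59169.33964

€59169.34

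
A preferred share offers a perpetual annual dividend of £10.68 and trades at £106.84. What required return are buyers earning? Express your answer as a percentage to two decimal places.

10.00%

P = C/r ⇒ r = C/P = £10.68/£106.84 = 0.099963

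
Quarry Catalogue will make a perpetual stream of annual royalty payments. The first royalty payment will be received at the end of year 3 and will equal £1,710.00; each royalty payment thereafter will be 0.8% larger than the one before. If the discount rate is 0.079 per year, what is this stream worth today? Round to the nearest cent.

£20686.87

Value at end of year 2: C₁ / (r − g) = £1,710.00 / (0.079 − 0.008) = £24,084.5070
Discount to today: PV = £24,084.5070 / (1 + 0.079)^2 = £24,084.5070 / 1.164241 = £20,686.87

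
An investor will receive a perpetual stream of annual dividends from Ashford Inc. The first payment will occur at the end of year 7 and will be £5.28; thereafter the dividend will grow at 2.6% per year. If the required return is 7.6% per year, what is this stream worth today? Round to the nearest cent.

Value at end of year 6: C₁ / (r − g) = £5.28 / (0.076 − 0.026) = £105.6000
Discount to today: PV = £105.6000 / (1 + 0.076)^6 = £105.6000 / 1.551935 = £68.04

£68.04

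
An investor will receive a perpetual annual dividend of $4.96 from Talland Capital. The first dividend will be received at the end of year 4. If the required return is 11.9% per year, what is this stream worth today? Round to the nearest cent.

$29.75

Value at end of year 3: C / r = $4.96 / 0.119 = $41.6807
Discount to today: PV = $41.6807 / (1 + 0.119)^3 = $41.6807 / 1.401168 = $29.75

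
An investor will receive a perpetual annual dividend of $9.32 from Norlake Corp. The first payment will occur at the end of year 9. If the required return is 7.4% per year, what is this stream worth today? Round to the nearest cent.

$71.15

Value at end of year 8: C / r = $9.32 / 0.074 = $125.9459
Discount to today: PV = $125.9459 / (1 + 0.074)^8 = $125.9459 / 1.770249 = $71.15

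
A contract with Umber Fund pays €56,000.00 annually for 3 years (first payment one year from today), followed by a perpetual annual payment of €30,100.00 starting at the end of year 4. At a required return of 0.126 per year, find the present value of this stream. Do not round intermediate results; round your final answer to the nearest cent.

PV of 3-year annuity: €56,000.00 × [1 − (1+0.126)^−3] / 0.126 = 133127.82177
Perpetuity value at year 3: €30,100.00 / 0.126 = 238888.88889
PV of perpetuity: 238888.88889 / (1+0.126)^3 = 167332.68469
Total PV = 133127.82177 + 167332.68469 = 300460.50646

€300460.51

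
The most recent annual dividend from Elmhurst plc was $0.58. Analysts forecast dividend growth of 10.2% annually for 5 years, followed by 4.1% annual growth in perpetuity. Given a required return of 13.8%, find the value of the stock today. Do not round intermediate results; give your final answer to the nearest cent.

D_1 = 0.63916
D_2 = 0.70435
D_3 = 0.77620
D_4 = 0.85537
D_5 = 0.94262
Terminal value at year 5: TV = D_5×(1+g_2)/(r−g_2) = 0.98127/0.097 = 10.11614
P_0 = D_1/(1+r)^1 + D_2/(1+r)^2 + D_3/(1+r)^3 + D_4/(1+r)^4 + D_5/(1+r)^5 + TV/(1+r)^5
    = 0.56165 + 0.54388 + 0.52668 + 0.51002 + 0.49388 + 5.30034 = 7.93646

$7.94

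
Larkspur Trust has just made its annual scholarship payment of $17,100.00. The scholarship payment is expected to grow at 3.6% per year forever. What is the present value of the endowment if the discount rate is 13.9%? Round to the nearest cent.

D₁ = D₀ × (1 + g) = $17,100.00 × 1.036 = $17,715.6000
Growing perpetuity: P = D₁ / (r − g) = $17,715.6000 / (0.139 − 0.036) = $171,996.12

$171996.12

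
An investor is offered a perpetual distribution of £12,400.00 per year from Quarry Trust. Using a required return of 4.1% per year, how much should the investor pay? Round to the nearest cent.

Level perpetuity: PV = C / r = £12,400.00 / 0.041 = £302,439.02

£302439.02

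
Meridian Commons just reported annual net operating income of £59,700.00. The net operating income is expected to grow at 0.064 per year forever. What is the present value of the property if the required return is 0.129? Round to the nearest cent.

£977243.08

D₁ = D₀ × (1 + g) = £59,700.00 × 1.064 = £63,520.8000
Growing perpetuity: P = D₁ / (r − g) = £63,520.8000 / (0.129 − 0.064) = £977,243.08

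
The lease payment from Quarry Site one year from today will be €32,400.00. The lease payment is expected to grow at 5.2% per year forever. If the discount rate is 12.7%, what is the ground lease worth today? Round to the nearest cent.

Growing perpetuity: P = D₁ / (r − g) = €32,400.0000 / (0.127 − 0.052) = €432,000.00

€432000.00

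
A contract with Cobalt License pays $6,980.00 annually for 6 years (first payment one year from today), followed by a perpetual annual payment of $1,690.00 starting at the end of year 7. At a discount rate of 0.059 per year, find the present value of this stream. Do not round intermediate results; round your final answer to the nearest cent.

PV of 6-year annuity: $6,980.00 × [1 − (1+0.059)^−6] / 0.059 = 34431.02776
Perpetuity value at year 6: $1,690.00 / 0.059 = 28644.06780
PV of perpetuity: 28644.06780 / (1+0.059)^6 = 20307.61552
Total PV = 34431.02776 + 20307.61552 = 54738.64328

$54738.64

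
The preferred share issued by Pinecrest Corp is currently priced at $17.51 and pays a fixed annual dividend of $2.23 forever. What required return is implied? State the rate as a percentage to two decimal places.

12.74%

P = C/r ⇒ r = C/P = $2.23/$17.51 = 0.127356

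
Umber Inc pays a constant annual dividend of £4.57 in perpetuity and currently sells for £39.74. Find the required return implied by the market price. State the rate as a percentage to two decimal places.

P = C/r ⇒ r = C/P = £4.57/£39.74 = 0.114997

11.50%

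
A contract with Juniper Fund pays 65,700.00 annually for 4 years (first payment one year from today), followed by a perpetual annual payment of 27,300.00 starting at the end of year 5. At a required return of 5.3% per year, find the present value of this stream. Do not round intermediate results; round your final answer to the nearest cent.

PV of 4-year annuity: 65,700.00 × [1 − (1+0.053)^−4] / 0.053 = 231354.56891
Perpetuity value at year 4: 27,300.00 / 0.053 = 515094.33962
PV of perpetuity: 515094.33962 / (1+0.053)^4 = 418960.70597
Total PV = 231354.56891 + 418960.70597 = 650315.27488

650315.27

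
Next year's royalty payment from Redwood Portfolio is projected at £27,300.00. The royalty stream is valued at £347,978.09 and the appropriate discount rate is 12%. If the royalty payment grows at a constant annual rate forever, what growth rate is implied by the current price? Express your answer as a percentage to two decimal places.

P = D₁/(r−g) ⇒ g = r − D₁/P = 0.12 − £27,300.00/£347,978.09 = 0.041547

4.15%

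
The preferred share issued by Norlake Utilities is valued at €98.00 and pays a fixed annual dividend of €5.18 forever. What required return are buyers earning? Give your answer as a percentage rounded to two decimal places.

5.29%

P = C/r ⇒ r = C/P = €5.18/€98.00 = 0.052857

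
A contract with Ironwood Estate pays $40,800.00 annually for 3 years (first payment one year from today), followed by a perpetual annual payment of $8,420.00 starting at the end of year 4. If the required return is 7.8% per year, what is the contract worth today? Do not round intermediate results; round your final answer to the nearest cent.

$191697.18

PV of 3-year annuity: $40,800.00 × [1 − (1+0.078)^−3] / 0.078 = 105526.16370
Perpetuity value at year 3: $8,420.00 / 0.078 = 107948.71795
PV of perpetuity: 107948.71795 / (1+0.078)^3 = 86171.01456
Total PV = 105526.16370 + 86171.01456 = 191697.17826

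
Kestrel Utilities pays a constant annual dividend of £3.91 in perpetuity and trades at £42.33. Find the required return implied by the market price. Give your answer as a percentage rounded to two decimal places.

P = C/r ⇒ r = C/P = £3.91/£42.33 = 0.092369

9.24%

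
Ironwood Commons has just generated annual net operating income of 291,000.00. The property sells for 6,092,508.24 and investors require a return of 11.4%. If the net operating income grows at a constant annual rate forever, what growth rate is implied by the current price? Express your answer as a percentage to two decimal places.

P = D₀(1+g)/(r−g) ⇒ P(r−g) = D₀(1+g) ⇒ g(P+D₀) = P·r − D₀
g = (P·r − D₀)/(P + D₀) = (6,092,508.24×0.114 − 291,000.00) / (6,092,508.24 + 291,000.00) = 0.063217

6.32%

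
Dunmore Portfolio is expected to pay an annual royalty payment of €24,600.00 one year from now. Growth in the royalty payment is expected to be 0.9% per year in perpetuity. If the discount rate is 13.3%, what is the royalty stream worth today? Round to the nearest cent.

€198387.10

Growing perpetuity: P = D₁ / (r − g) = €24,600.0000 / (0.133 − 0.009) = €198,387.10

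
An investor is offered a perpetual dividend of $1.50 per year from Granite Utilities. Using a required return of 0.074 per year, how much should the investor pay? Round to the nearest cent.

Level perpetuity: PV = C / r = $1.50 / 0.074 = $20.27

$20.27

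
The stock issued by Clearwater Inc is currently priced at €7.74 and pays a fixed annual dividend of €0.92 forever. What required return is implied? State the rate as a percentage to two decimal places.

11.89%

P = C/r ⇒ r = C/P = €0.92/€7.74 = 0.118863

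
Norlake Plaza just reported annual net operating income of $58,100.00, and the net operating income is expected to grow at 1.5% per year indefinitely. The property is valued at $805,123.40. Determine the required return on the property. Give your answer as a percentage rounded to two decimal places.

8.82%

D₁ = $58,100.00 × 1.015 = $58,971.5000
P = D₁/(r − g) ⇒ r = D₁/P + g = $58,971.5000/$805,123.40 + 0.015 = 0.073245 + 0.015 = 0.088245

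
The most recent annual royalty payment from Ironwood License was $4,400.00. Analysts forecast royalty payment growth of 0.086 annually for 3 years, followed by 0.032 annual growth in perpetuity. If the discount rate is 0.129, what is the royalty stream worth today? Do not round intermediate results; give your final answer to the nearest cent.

$53884.50

D_1 = 4778.40000
D_2 = 5189.34240
D_3 = 5635.62585
Terminal value at year 3: TV = D_3×(1+g_2)/(r−g_2) = 5815.96587/0.097 = 59958.41107
P_0 = D_1/(1+r)^1 + D_2/(1+r)^2 + D_3/(1+r)^3 + TV/(1+r)^3
    = 4232.41807 + 4071.21880 + 3916.15909 + 41664.70292 = 53884.49887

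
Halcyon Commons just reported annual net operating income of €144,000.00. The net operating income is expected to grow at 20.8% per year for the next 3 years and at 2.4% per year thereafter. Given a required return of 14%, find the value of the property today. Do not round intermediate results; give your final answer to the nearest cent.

€1998100.54

D_1 = 173952.00000
D_2 = 210134.01600
D_3 = 253841.89133
Terminal value at year 3: TV = D_3×(1+g_2)/(r−g_2) = 259934.09672/0.116 = 2240811.17862
P_0 = D_1/(1+r)^1 + D_2/(1+r)^2 + D_3/(1+r)^3 + TV/(1+r)^3
    = 152589.47368 + 161691.30194 + 171336.04627 + 1512483.71876 = 1998100.54064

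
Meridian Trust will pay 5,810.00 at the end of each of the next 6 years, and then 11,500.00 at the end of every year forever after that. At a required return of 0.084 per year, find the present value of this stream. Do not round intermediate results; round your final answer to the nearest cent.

PV of 6-year annuity: 5,810.00 × [1 − (1+0.084)^−6] / 0.084 = 26536.09533
Perpetuity value at year 6: 11,500.00 / 0.084 = 136904.76190
PV of perpetuity: 136904.76190 / (1+0.084)^6 = 84380.64894
Total PV = 26536.09533 + 84380.64894 = 110916.74427

110916.74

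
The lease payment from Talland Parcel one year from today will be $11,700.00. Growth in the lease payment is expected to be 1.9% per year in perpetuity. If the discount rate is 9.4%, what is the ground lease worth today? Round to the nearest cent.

$156000.00

Growing perpetuity: P = D₁ / (r − g) = $11,700.0000 / (0.094 − 0.019) = $156,000.00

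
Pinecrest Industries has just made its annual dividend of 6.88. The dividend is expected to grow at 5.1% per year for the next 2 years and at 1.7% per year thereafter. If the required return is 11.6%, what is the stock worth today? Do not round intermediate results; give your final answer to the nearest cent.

75.26

D_1 = 7.23088
D_2 = 7.59965
Terminal value at year 2: TV = D_2×(1+g_2)/(r−g_2) = 7.72885/0.099 = 78.06918
P_0 = D_1/(1+r)^1 + D_2/(1+r)^2 + TV/(1+r)^2
    = 6.47928 + 6.10191 + 62.68321 = 75.26440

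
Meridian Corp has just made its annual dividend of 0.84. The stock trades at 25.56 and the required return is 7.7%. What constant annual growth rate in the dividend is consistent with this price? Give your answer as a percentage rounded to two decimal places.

4.27%

P = D₀(1+g)/(r−g) ⇒ P(r−g) = D₀(1+g) ⇒ g(P+D₀) = P·r − D₀
g = (P·r − D₀)/(P + D₀) = (25.56×0.077 − 0.84) / (25.56 + 0.84) = 0.042732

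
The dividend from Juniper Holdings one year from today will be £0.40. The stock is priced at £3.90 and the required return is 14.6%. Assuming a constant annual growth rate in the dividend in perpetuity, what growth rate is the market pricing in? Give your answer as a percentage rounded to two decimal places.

4.34%

P = D₁/(r−g) ⇒ g = r − D₁/P = 0.146 − £0.40/£3.90 = 0.043436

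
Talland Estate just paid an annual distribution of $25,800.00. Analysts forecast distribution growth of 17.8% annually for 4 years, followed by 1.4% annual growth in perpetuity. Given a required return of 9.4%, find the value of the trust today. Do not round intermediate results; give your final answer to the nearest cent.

D_1 = 30392.40000
D_2 = 35802.24720
D_3 = 42175.04720
D_4 = 49682.20560
Terminal value at year 4: TV = D_4×(1+g_2)/(r−g_2) = 50377.75648/0.08 = 629721.95602
P_0 = D_1/(1+r)^1 + D_2/(1+r)^2 + D_3/(1+r)^3 + D_4/(1+r)^4 + TV/(1+r)^4
    = 27780.98720 + 29914.07946 + 32210.95576 + 34684.19185 + 439622.13169 = 564212.34596

$564212.35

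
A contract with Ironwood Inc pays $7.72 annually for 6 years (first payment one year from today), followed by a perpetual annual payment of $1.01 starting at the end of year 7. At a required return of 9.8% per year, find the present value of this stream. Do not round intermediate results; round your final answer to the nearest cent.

$39.70

PV of 6-year annuity: $7.72 × [1 − (1+0.098)^−6] / 0.098 = 33.82059
Perpetuity value at year 6: $1.01 / 0.098 = 10.30612
PV of perpetuity: 10.30612 / (1+0.098)^6 = 5.88141
Total PV = 33.82059 + 5.88141 = 39.70200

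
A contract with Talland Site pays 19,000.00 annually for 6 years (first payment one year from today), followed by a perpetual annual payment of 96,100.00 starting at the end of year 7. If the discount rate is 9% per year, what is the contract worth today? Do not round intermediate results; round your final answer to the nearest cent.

721913.45

PV of 6-year annuity: 19,000.00 × [1 − (1+0.09)^−6] / 0.09 = 85232.45321
Perpetuity value at year 6: 96,100.00 / 0.09 = 1067777.77778
PV of perpetuity: 1067777.77778 / (1+0.09)^6 = 636681.00126
Total PV = 85232.45321 + 636681.00126 = 721913.45447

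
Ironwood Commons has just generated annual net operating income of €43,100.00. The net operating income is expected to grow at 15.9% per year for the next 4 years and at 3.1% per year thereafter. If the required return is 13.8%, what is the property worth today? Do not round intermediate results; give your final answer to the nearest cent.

D_1 = 49952.90000
D_2 = 57895.41110
D_3 = 67100.78146
D_4 = 77769.80572
Terminal value at year 4: TV = D_4×(1+g_2)/(r−g_2) = 80180.66970/0.107 = 749352.05322
P_0 = D_1/(1+r)^1 + D_2/(1+r)^2 + D_3/(1+r)^3 + D_4/(1+r)^4 + TV/(1+r)^4
    = 43895.34271 + 44705.36221 + 45530.32935 + 46370.51996 + 446803.79517 = 627305.34941

€627305.35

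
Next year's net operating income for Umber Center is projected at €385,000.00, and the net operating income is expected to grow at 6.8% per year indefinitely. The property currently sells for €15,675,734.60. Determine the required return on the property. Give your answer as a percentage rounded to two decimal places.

P = D₁/(r − g) ⇒ r = D₁/P + g = €385,000.0000/€15,675,734.60 + 0.068 = 0.024560 + 0.068 = 0.092560

9.26%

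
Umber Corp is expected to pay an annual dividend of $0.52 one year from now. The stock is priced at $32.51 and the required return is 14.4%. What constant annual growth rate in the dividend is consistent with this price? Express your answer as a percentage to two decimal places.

12.80%

P = D₁/(r−g) ⇒ g = r − D₁/P = 0.144 − $0.52/$32.51 = 0.128005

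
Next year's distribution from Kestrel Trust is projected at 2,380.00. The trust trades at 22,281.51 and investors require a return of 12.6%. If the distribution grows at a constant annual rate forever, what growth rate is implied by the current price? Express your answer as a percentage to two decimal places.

1.92%

P = D₁/(r−g) ⇒ g = r − D₁/P = 0.126 − 2,380.00/22,281.51 = 0.019185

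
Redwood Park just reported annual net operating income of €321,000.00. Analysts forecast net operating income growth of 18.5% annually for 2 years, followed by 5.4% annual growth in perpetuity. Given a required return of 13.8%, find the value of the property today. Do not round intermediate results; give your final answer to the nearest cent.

€5049675.34

D_1 = 380385.00000
D_2 = 450756.22500
Terminal value at year 2: TV = D_2×(1+g_2)/(r−g_2) = 475097.06115/0.084 = 5655917.39464
P_0 = D_1/(1+r)^1 + D_2/(1+r)^2 + TV/(1+r)^2
    = 334257.46924 + 348062.47896 + 4367355.39074 = 5049675.33894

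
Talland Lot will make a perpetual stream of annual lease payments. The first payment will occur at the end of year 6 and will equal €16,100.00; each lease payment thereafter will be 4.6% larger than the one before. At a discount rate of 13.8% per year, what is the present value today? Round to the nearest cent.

€91691.01

Value at end of year 5: C₁ / (r − g) = €16,100.00 / (0.138 − 0.046) = €175,000.0000
Discount to today: PV = €175,000.0000 / (1 + 0.138)^5 = €175,000.0000 / 1.908584 = €91,691.01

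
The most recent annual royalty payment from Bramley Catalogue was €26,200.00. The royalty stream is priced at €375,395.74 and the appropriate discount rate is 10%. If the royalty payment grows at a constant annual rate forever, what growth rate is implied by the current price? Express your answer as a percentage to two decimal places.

2.82%

P = D₀(1+g)/(r−g) ⇒ P(r−g) = D₀(1+g) ⇒ g(P+D₀) = P·r − D₀
g = (P·r − D₀)/(P + D₀) = (€375,395.74×0.1 − €26,200.00) / (€375,395.74 + €26,200.00) = 0.028236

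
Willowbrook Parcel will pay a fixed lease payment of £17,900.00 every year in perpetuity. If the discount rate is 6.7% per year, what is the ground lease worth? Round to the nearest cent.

£267164.18

Level perpetuity: PV = C / r = £17,900.00 / 0.067 = £267,164.18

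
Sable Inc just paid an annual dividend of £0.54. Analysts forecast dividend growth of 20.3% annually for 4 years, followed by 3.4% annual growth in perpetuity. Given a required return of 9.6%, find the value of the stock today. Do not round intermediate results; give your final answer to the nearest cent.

£15.81

D_1 = 0.64962
D_2 = 0.78149
D_3 = 0.94014
D_4 = 1.13098
Terminal value at year 4: TV = D_4×(1+g_2)/(r−g_2) = 1.16944/0.062 = 18.86189
P_0 = D_1/(1+r)^1 + D_2/(1+r)^2 + D_3/(1+r)^3 + D_4/(1+r)^4 + TV/(1+r)^4
    = 0.59272 + 0.65058 + 0.71410 + 0.78382 + 13.07203 = 15.81325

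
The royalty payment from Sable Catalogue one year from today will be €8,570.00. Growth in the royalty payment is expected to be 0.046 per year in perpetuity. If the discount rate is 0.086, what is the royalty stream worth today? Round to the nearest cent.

€214250.00

Growing perpetuity: P = D₁ / (r − g) = €8,570.0000 / (0.086 − 0.046) = €214,250.00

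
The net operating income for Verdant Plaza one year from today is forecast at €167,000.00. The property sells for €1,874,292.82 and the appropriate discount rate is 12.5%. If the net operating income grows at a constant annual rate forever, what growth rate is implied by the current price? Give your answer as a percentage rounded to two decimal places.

3.59%

P = D₁/(r−g) ⇒ g = r − D₁/P = 0.125 − €167,000.00/€1,874,292.82 = 0.035900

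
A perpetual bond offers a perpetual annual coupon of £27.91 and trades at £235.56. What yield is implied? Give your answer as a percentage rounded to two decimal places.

P = C/r ⇒ r = C/P = £27.91/£235.56 = 0.118484

11.85%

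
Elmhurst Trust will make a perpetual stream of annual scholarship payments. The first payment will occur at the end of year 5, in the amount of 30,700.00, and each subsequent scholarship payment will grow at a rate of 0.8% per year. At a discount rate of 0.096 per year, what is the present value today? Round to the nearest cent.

241776.17

Value at end of year 4: C₁ / (r − g) = 30,700.00 / (0.096 − 0.008) = 348,863.6364
Discount to today: PV = 348,863.6364 / (1 + 0.096)^4 = 348,863.6364 / 1.442920 = 241,776.17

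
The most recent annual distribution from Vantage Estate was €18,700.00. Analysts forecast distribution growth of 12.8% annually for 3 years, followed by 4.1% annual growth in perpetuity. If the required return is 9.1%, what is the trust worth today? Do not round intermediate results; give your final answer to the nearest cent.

D_1 = 21093.60000
D_2 = 23793.58080
D_3 = 26839.15914
Terminal value at year 3: TV = D_3×(1+g_2)/(r−g_2) = 27939.56467/0.05 = 558791.29334
P_0 = D_1/(1+r)^1 + D_2/(1+r)^2 + D_3/(1+r)^3 + TV/(1+r)^3
    = 19334.18882 + 19989.88541 + 20667.81920 + 430303.99573 = 490295.88916

€490295.89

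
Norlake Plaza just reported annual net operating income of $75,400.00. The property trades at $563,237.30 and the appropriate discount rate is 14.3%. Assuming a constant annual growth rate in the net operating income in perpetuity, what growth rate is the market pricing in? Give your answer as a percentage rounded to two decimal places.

P = D₀(1+g)/(r−g) ⇒ P(r−g) = D₀(1+g) ⇒ g(P+D₀) = P·r − D₀
g = (P·r − D₀)/(P + D₀) = ($563,237.30×0.143 − $75,400.00) / ($563,237.30 + $75,400.00) = 0.008053

0.81%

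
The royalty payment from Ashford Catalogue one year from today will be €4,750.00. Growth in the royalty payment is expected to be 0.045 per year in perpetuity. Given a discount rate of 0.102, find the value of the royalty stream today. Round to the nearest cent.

€83333.33

Growing perpetuity: P = D₁ / (r − g) = €4,750.0000 / (0.102 − 0.045) = €83,333.33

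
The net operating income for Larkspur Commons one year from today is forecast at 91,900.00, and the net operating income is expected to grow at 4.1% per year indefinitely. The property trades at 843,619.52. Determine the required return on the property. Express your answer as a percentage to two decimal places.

14.99%

P = D₁/(r − g) ⇒ r = D₁/P + g = 91,900.0000/843,619.52 + 0.041 = 0.108935 + 0.041 = 0.149935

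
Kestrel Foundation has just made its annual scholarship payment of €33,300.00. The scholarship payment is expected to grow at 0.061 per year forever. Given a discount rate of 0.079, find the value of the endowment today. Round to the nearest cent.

€1962850.00

D₁ = D₀ × (1 + g) = €33,300.00 × 1.061 = €35,331.3000
Growing perpetuity: P = D₁ / (r − g) = €35,331.3000 / (0.079 − 0.061) = €1,962,850.00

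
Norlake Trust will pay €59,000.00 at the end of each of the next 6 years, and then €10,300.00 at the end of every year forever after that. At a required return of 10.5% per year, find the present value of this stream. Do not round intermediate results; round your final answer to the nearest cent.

PV of 6-year annuity: €59,000.00 × [1 − (1+0.105)^−6] / 0.105 = 253238.58388
Perpetuity value at year 6: €10,300.00 / 0.105 = 98095.23810
PV of perpetuity: 98095.23810 / (1+0.105)^6 = 53885.79040
Total PV = 253238.58388 + 53885.79040 = 307124.37428

€307124.37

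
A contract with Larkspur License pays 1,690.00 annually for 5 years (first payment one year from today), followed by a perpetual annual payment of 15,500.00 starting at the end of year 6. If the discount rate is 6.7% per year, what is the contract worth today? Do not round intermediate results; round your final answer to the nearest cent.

PV of 5-year annuity: 1,690.00 × [1 − (1+0.067)^−5] / 0.067 = 6985.35173
Perpetuity value at year 5: 15,500.00 / 0.067 = 231343.28358
PV of perpetuity: 231343.28358 / (1+0.067)^5 = 167276.44815
Total PV = 6985.35173 + 167276.44815 = 174261.79988

174261.80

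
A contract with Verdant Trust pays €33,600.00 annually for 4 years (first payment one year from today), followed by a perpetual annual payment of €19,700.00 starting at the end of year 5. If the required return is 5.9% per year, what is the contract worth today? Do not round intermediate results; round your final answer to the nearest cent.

€382173.77

PV of 4-year annuity: €33,600.00 × [1 − (1+0.059)^−4] / 0.059 = 116694.64580
Perpetuity value at year 4: €19,700.00 / 0.059 = 333898.30508
PV of perpetuity: 333898.30508 / (1+0.059)^4 = 265479.12287
Total PV = 116694.64580 + 265479.12287 = 382173.76868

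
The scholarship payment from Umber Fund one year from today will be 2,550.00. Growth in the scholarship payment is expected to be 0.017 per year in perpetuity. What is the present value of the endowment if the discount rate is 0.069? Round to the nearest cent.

Growing perpetuity: P = D₁ / (r − g) = 2,550.0000 / (0.069 − 0.017) = 49,038.46

49038.46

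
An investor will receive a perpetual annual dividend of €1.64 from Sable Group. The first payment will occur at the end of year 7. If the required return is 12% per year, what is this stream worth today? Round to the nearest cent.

€6.92

Value at end of year 6: C / r = €1.64 / 0.12 = €13.6667
Discount to today: PV = €13.6667 / (1 + 0.12)^6 = €13.6667 / 1.973823 = €6.92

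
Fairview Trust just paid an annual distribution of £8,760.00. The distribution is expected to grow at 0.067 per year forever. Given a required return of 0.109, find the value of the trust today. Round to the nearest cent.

£222545.71

D₁ = D₀ × (1 + g) = £8,760.00 × 1.067 = £9,346.9200
Growing perpetuity: P = D₁ / (r − g) = £9,346.9200 / (0.109 − 0.067) = £222,545.71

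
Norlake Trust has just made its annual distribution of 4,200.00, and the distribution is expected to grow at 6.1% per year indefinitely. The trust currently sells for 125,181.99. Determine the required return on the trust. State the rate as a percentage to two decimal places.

9.66%

D₁ = 4,200.00 × 1.061 = 4,456.2000
P = D₁/(r − g) ⇒ r = D₁/P + g = 4,456.2000/125,181.99 + 0.061 = 0.035598 + 0.061 = 0.096598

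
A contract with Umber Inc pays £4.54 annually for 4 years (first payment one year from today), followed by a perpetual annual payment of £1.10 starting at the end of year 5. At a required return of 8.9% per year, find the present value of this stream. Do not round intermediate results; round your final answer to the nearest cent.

£23.53

PV of 4-year annuity: £4.54 × [1 − (1+0.089)^−4] / 0.089 = 14.74067
Perpetuity value at year 4: £1.10 / 0.089 = 12.35955
PV of perpetuity: 12.35955 / (1+0.089)^4 = 8.78802
Total PV = 14.74067 + 8.78802 = 23.52869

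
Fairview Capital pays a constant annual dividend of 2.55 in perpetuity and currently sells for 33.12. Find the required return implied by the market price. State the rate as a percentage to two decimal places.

P = C/r ⇒ r = C/P = 2.55/33.12 = 0.076993

7.70%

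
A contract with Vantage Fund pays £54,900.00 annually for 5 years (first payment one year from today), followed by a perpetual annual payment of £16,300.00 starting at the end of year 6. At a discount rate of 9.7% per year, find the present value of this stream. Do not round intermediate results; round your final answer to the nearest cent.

£315493.97

PV of 5-year annuity: £54,900.00 × [1 − (1+0.097)^−5] / 0.097 = 209719.04614
Perpetuity value at year 5: £16,300.00 / 0.097 = 168041.23711
PV of perpetuity: 168041.23711 / (1+0.097)^5 = 105774.92651
Total PV = 209719.04614 + 105774.92651 = 315493.97265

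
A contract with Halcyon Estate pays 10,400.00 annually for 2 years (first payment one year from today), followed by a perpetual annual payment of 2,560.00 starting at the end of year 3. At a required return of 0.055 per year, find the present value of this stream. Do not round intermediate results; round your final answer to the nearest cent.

61020.60

PV of 2-year annuity: 10,400.00 × [1 − (1+0.055)^−2] / 0.055 = 19201.72503
Perpetuity value at year 2: 2,560.00 / 0.055 = 46545.45455
PV of perpetuity: 46545.45455 / (1+0.055)^2 = 41818.87608
Total PV = 19201.72503 + 41818.87608 = 61020.60111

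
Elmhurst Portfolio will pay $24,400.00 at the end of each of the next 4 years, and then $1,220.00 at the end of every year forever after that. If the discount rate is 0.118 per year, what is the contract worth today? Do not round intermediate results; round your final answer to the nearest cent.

$81042.34

PV of 4-year annuity: $24,400.00 × [1 − (1+0.118)^−4] / 0.118 = 74424.58408
Perpetuity value at year 4: $1,220.00 / 0.118 = 10338.98305
PV of perpetuity: 10338.98305 / (1+0.118)^4 = 6617.75385
Total PV = 74424.58408 + 6617.75385 = 81042.33792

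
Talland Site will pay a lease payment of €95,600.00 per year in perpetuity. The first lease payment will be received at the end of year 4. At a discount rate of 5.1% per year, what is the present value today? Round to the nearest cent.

€1614654.35

Value at end of year 3: C / r = €95,600.00 / 0.051 = €1,874,509.8039
Discount to today: PV = €1,874,509.8039 / (1 + 0.051)^3 = €1,874,509.8039 / 1.160936 = €1,614,654.35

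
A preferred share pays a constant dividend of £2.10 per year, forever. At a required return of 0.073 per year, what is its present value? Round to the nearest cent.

£28.77

Level perpetuity: PV = C / r = £2.10 / 0.073 = £28.77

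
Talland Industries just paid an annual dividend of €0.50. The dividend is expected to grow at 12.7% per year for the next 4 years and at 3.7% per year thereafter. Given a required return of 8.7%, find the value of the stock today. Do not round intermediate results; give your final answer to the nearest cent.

€14.17

D_1 = 0.56350
D_2 = 0.63506
D_3 = 0.71572
D_4 = 0.80661
Terminal value at year 4: TV = D_4×(1+g_2)/(r−g_2) = 0.83646/0.05 = 16.72917
P_0 = D_1/(1+r)^1 + D_2/(1+r)^2 + D_3/(1+r)^3 + D_4/(1+r)^4 + TV/(1+r)^4
    = 0.51840 + 0.53748 + 0.55725 + 0.57776 + 11.98274 = 14.17363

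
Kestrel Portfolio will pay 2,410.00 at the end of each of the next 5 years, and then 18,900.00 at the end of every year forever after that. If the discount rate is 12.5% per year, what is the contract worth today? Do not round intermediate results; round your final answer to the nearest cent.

92486.23

PV of 5-year annuity: 2,410.00 × [1 − (1+0.125)^−5] / 0.125 = 8580.96970
Perpetuity value at year 5: 18,900.00 / 0.125 = 151200.00000
PV of perpetuity: 151200.00000 / (1+0.125)^5 = 83905.25834
Total PV = 8580.96970 + 83905.25834 = 92486.22805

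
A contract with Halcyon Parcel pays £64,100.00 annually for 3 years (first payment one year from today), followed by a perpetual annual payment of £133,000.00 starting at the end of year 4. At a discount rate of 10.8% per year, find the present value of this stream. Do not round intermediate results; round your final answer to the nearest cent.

PV of 3-year annuity: £64,100.00 × [1 − (1+0.108)^−3] / 0.108 = 157188.60011
Perpetuity value at year 3: £133,000.00 / 0.108 = 1231481.48148
PV of perpetuity: 1231481.48148 / (1+0.108)^3 = 905333.52807
Total PV = 157188.60011 + 905333.52807 = 1062522.12817

£1062522.13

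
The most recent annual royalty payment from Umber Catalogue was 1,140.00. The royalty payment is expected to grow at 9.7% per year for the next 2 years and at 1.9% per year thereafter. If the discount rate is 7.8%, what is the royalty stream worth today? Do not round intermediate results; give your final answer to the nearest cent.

D_1 = 1250.58000
D_2 = 1371.88626
Terminal value at year 2: TV = D_2×(1+g_2)/(r−g_2) = 1397.95210/0.059 = 23694.10337
P_0 = D_1/(1+r)^1 + D_2/(1+r)^2 + TV/(1+r)^2
    = 1160.09276 + 1180.53967 + 20389.32071 = 22729.95315

22729.95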